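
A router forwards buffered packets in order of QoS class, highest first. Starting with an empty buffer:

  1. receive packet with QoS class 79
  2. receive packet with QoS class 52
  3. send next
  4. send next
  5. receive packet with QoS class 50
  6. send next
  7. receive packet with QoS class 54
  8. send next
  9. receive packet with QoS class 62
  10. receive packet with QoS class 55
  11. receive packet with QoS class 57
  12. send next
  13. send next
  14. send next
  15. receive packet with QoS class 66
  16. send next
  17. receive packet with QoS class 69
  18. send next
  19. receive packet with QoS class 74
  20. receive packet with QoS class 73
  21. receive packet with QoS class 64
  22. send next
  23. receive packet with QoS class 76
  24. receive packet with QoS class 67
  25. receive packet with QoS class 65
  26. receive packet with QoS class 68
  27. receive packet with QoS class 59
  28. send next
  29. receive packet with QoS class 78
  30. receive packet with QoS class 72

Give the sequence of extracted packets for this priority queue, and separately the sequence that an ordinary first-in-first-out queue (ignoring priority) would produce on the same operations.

priority queue: 79 → 52 → 50 → 54 → 62 → 57 → 55 → 66 → 69 → 74 → 76; FIFO queue: 79, 52, 50, 54, 62, 55, 57, 66, 69, 74, 73

insert 79 → {79}
insert 52 → {79, 52}
send next → 79; now {52}
send next → 52; now {}
insert 50 → {50}
send next → 50; now {}
insert 54 → {54}
send next → 54; now {}
insert 62 → {62}
insert 55 → {62, 55}
insert 57 → {62, 57, 55}
send next → 62; now {57, 55}
send next → 57; now {55}
send next → 55; now {}
insert 66 → {66}
send next → 66; now {}
insert 69 → {69}
send next → 69; now {}
insert 74 → {74}
insert 73 → {74, 73}
insert 64 → {74, 73, 64}
send next → 74; now {73, 64}
insert 76 → {76, 73, 64}
insert 67 → {76, 73, 67, 64}
insert 65 → {76, 73, 67, 65, 64}
insert 68 → {76, 73, 68, 67, 65, 64}
insert 59 → {76, 73, 68, 67, 65, 64, 59}
send next → 76; now {73, 68, 67, 65, 64, 59}
insert 78 → {78, 73, 68, 67, 65, 64, 59}
insert 72 → {78, 73, 72, 68, 67, 65, 64, 59}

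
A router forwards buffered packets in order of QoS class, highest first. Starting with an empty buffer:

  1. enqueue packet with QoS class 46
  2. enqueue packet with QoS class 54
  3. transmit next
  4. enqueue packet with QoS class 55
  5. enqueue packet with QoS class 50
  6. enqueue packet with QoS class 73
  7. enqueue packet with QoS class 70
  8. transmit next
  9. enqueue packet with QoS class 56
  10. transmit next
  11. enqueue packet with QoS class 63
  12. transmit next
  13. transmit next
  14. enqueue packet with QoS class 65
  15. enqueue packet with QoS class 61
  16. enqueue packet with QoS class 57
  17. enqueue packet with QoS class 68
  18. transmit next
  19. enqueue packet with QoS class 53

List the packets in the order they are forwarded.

54, 73, 70, 63, 56, 68

insert 46 → {46}
insert 54 → {54, 46}
transmit next → 54; now {46}
insert 55 → {55, 46}
insert 50 → {55, 50, 46}
insert 73 → {73, 55, 50, 46}
insert 70 → {73, 70, 55, 50, 46}
transmit next → 73; now {70, 55, 50, 46}
insert 56 → {70, 56, 55, 50, 46}
transmit next → 70; now {56, 55, 50, 46}
insert 63 → {63, 56, 55, 50, 46}
transmit next → 63; now {56, 55, 50, 46}
transmit next → 56; now {55, 50, 46}
insert 65 → {65, 55, 50, 46}
insert 61 → {65, 61, 55, 50, 46}
insert 57 → {65, 61, 57, 55, 50, 46}
insert 68 → {68, 65, 61, 57, 55, 50, 46}
transmit next → 68; now {65, 61, 57, 55, 50, 46}
insert 53 → {65, 61, 57, 55, 53, 50, 46}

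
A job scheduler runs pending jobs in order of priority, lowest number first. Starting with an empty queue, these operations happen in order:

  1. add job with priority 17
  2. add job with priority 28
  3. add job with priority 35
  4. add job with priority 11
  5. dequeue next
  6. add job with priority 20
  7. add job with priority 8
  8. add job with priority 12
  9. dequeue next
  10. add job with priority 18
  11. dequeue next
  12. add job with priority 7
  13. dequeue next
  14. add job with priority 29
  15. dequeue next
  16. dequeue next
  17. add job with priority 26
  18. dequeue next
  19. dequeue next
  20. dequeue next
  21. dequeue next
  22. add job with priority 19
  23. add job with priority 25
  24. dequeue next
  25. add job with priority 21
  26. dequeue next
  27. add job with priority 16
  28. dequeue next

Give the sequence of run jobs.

11 → 8 → 12 → 7 → 17 → 18 → 20 → 26 → 28 → 29 → 19 → 21 → 16

insert 17 → {17}
insert 28 → {17, 28}
insert 35 → {17, 28, 35}
insert 11 → {11, 17, 28, 35}
dequeue next → 11; now {17, 28, 35}
insert 20 → {17, 20, 28, 35}
insert 8 → {8, 17, 20, 28, 35}
insert 12 → {8, 12, 17, 20, 28, 35}
dequeue next → 8; now {12, 17, 20, 28, 35}
insert 18 → {12, 17, 18, 20, 28, 35}
dequeue next → 12; now {17, 18, 20, 28, 35}
insert 7 → {7, 17, 18, 20, 28, 35}
dequeue next → 7; now {17, 18, 20, 28, 35}
insert 29 → {17, 18, 20, 28, 29, 35}
dequeue next → 17; now {18, 20, 28, 29, 35}
dequeue next → 18; now {20, 28, 29, 35}
insert 26 → {20, 26, 28, 29, 35}
dequeue next → 20; now {26, 28, 29, 35}
dequeue next → 26; now {28, 29, 35}
dequeue next → 28; now {29, 35}
dequeue next → 29; now {35}
insert 19 → {19, 35}
insert 25 → {19, 25, 35}
dequeue next → 19; now {25, 35}
insert 21 → {21, 25, 35}
dequeue next → 21; now {25, 35}
insert 16 → {16, 25, 35}
dequeue next → 16; now {25, 35}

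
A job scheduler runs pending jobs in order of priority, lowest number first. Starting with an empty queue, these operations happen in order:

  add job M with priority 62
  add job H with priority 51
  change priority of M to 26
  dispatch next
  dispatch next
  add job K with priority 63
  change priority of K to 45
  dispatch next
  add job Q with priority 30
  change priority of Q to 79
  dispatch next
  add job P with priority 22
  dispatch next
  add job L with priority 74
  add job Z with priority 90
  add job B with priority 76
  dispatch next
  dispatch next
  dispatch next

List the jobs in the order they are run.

add M (priority 62) → {M:62}
add H (priority 51) → {H:51, M:62}
update M to priority 26 → {M:26, H:51}
dispatch next → M; now {H:51}
dispatch next → H; now {}
add K (priority 63) → {K:63}
update K to priority 45 → {K:45}
dispatch next → K; now {}
add Q (priority 30) → {Q:30}
update Q to priority 79 → {Q:79}
dispatch next → Q; now {}
add P (priority 22) → {P:22}
dispatch next → P; now {}
add L (priority 74) → {L:74}
add Z (priority 90) → {L:74, Z:90}
add B (priority 76) → {L:74, B:76, Z:90}
dispatch next → L; now {B:76, Z:90}
dispatch next → B; now {Z:90}
dispatch next → Z; now {}

[M, H, K, Q, P, L, B, Z]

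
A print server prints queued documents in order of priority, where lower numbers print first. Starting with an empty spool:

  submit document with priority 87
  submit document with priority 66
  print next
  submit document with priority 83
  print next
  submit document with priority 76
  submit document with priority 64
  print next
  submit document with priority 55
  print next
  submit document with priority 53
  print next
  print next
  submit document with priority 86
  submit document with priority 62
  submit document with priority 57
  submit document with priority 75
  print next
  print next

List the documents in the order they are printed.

66 → 83 → 64 → 55 → 53 → 76 → 57 → 62

insert 87 → {87}
insert 66 → {66, 87}
print next → 66; now {87}
insert 83 → {83, 87}
print next → 83; now {87}
insert 76 → {76, 87}
insert 64 → {64, 76, 87}
print next → 64; now {76, 87}
insert 55 → {55, 76, 87}
print next → 55; now {76, 87}
insert 53 → {53, 76, 87}
print next → 53; now {76, 87}
print next → 76; now {87}
insert 86 → {86, 87}
insert 62 → {62, 86, 87}
insert 57 → {57, 62, 86, 87}
insert 75 → {57, 62, 75, 86, 87}
print next → 57; now {62, 75, 86, 87}
print next → 62; now {75, 86, 87}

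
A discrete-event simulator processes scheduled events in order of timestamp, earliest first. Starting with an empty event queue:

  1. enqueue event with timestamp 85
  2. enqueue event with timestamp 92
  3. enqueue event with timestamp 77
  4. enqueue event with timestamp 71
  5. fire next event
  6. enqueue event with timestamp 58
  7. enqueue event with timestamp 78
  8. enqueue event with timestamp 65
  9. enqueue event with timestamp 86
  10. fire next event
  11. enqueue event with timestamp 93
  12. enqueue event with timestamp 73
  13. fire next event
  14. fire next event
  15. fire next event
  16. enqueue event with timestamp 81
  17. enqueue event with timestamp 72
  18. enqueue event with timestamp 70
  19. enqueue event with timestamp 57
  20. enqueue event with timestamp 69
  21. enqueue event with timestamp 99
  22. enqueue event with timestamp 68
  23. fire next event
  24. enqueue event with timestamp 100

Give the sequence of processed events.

insert 85 → {85}
insert 92 → {85, 92}
insert 77 → {77, 85, 92}
insert 71 → {71, 77, 85, 92}
fire next event → 71; now {77, 85, 92}
insert 58 → {58, 77, 85, 92}
insert 78 → {58, 77, 78, 85, 92}
insert 65 → {58, 65, 77, 78, 85, 92}
insert 86 → {58, 65, 77, 78, 85, 86, 92}
fire next event → 58; now {65, 77, 78, 85, 86, 92}
insert 93 → {65, 77, 78, 85, 86, 92, 93}
insert 73 → {65, 73, 77, 78, 85, 86, 92, 93}
fire next event → 65; now {73, 77, 78, 85, 86, 92, 93}
fire next event → 73; now {77, 78, 85, 86, 92, 93}
fire next event → 77; now {78, 85, 86, 92, 93}
insert 81 → {78, 81, 85, 86, 92, 93}
insert 72 → {72, 78, 81, 85, 86, 92, 93}
insert 70 → {70, 72, 78, 81, 85, 86, 92, 93}
insert 57 → {57, 70, 72, 78, 81, 85, 86, 92, 93}
insert 69 → {57, 69, 70, 72, 78, 81, 85, 86, 92, 93}
insert 99 → {57, 69, 70, 72, 78, 81, 85, 86, 92, 93, 99}
insert 68 → {57, 68, 69, 70, 72, 78, 81, 85, 86, 92, 93, 99}
fire next event → 57; now {68, 69, 70, 72, 78, 81, 85, 86, 92, 93, 99}
insert 100 → {68, 69, 70, 72, 78, 81, 85, 86, 92, 93, 99, 100}

71 → 58 → 65 → 73 → 77 → 57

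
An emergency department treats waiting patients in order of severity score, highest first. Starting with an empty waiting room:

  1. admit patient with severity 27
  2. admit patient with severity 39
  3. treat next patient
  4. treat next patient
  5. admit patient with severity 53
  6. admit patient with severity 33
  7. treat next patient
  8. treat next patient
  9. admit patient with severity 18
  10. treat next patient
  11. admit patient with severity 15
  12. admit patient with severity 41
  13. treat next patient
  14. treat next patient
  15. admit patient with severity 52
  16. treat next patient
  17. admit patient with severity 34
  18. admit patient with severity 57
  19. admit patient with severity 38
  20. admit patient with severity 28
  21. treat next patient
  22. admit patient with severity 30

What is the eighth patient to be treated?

insert 27 → {27}
insert 39 → {39, 27}
treat next patient → 39; now {27}
treat next patient → 27; now {}
insert 53 → {53}
insert 33 → {53, 33}
treat next patient → 53; now {33}
treat next patient → 33; now {}
insert 18 → {18}
treat next patient → 18; now {}
insert 15 → {15}
insert 41 → {41, 15}
treat next patient → 41; now {15}
treat next patient → 15; now {}
insert 52 → {52}
treat next patient → 52; now {}
insert 34 → {34}
insert 57 → {57, 34}
insert 38 → {57, 38, 34}
insert 28 → {57, 38, 34, 28}
treat next patient → 57; now {38, 34, 28}
insert 30 → {38, 34, 30, 28}

52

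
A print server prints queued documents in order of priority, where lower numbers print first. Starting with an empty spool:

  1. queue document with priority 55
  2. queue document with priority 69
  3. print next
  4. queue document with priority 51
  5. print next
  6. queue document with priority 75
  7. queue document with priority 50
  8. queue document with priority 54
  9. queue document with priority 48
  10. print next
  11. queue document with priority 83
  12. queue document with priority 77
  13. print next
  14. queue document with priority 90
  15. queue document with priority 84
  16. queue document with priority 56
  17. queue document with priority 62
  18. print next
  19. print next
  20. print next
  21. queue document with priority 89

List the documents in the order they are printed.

insert 55 → {55}
insert 69 → {55, 69}
print next → 55; now {69}
insert 51 → {51, 69}
print next → 51; now {69}
insert 75 → {69, 75}
insert 50 → {50, 69, 75}
insert 54 → {50, 54, 69, 75}
insert 48 → {48, 50, 54, 69, 75}
print next → 48; now {50, 54, 69, 75}
insert 83 → {50, 54, 69, 75, 83}
insert 77 → {50, 54, 69, 75, 77, 83}
print next → 50; now {54, 69, 75, 77, 83}
insert 90 → {54, 69, 75, 77, 83, 90}
insert 84 → {54, 69, 75, 77, 83, 84, 90}
insert 56 → {54, 56, 69, 75, 77, 83, 84, 90}
insert 62 → {54, 56, 62, 69, 75, 77, 83, 84, 90}
print next → 54; now {56, 62, 69, 75, 77, 83, 84, 90}
print next → 56; now {62, 69, 75, 77, 83, 84, 90}
print next → 62; now {69, 75, 77, 83, 84, 90}
insert 89 → {69, 75, 77, 83, 84, 89, 90}

55 → 51 → 48 → 50 → 54 → 56 → 62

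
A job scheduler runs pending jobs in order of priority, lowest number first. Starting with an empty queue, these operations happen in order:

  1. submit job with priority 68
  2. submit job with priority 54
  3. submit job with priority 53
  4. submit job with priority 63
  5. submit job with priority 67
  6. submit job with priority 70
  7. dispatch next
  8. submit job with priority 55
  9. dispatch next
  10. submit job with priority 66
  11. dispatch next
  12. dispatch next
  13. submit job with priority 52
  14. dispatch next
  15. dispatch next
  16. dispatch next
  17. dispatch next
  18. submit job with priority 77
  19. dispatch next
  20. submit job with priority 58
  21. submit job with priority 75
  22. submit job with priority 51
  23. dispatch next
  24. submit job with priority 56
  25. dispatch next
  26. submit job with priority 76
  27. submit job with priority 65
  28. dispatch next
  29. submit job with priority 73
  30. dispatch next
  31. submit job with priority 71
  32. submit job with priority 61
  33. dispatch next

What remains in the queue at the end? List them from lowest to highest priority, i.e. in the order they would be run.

71, 73, 75, 76, 77

insert 68 → {68}
insert 54 → {54, 68}
insert 53 → {53, 54, 68}
insert 63 → {53, 54, 63, 68}
insert 67 → {53, 54, 63, 67, 68}
insert 70 → {53, 54, 63, 67, 68, 70}
dispatch next → 53; now {54, 63, 67, 68, 70}
insert 55 → {54, 55, 63, 67, 68, 70}
dispatch next → 54; now {55, 63, 67, 68, 70}
insert 66 → {55, 63, 66, 67, 68, 70}
dispatch next → 55; now {63, 66, 67, 68, 70}
dispatch next → 63; now {66, 67, 68, 70}
insert 52 → {52, 66, 67, 68, 70}
dispatch next → 52; now {66, 67, 68, 70}
dispatch next → 66; now {67, 68, 70}
dispatch next → 67; now {68, 70}
dispatch next → 68; now {70}
insert 77 → {70, 77}
dispatch next → 70; now {77}
insert 58 → {58, 77}
insert 75 → {58, 75, 77}
insert 51 → {51, 58, 75, 77}
dispatch next → 51; now {58, 75, 77}
insert 56 → {56, 58, 75, 77}
dispatch next → 56; now {58, 75, 77}
insert 76 → {58, 75, 76, 77}
insert 65 → {58, 65, 75, 76, 77}
dispatch next → 58; now {65, 75, 76, 77}
insert 73 → {65, 73, 75, 76, 77}
dispatch next → 65; now {73, 75, 76, 77}
insert 71 → {71, 73, 75, 76, 77}
insert 61 → {61, 71, 73, 75, 76, 77}
dispatch next → 61; now {71, 73, 75, 76, 77}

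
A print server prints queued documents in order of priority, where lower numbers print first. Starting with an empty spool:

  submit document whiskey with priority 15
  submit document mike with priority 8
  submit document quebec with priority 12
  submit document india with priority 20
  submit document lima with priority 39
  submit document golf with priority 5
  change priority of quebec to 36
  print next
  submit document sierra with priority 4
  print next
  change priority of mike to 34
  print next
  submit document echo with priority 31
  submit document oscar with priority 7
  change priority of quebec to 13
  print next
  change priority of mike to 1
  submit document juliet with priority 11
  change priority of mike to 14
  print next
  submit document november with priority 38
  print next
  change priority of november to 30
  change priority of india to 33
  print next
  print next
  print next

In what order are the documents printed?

add whiskey (priority 15) → {whiskey:15}
add mike (priority 8) → {mike:8, whiskey:15}
add quebec (priority 12) → {mike:8, quebec:12, whiskey:15}
add india (priority 20) → {mike:8, quebec:12, whiskey:15, india:20}
add lima (priority 39) → {mike:8, quebec:12, whiskey:15, india:20, lima:39}
add golf (priority 5) → {golf:5, mike:8, quebec:12, whiskey:15, india:20, lima:39}
update quebec to priority 36 → {golf:5, mike:8, whiskey:15, india:20, quebec:36, lima:39}
print next → golf; now {mike:8, whiskey:15, india:20, quebec:36, lima:39}
add sierra (priority 4) → {sierra:4, mike:8, whiskey:15, india:20, quebec:36, lima:39}
print next → sierra; now {mike:8, whiskey:15, india:20, quebec:36, lima:39}
update mike to priority 34 → {whiskey:15, india:20, mike:34, quebec:36, lima:39}
print next → whiskey; now {india:20, mike:34, quebec:36, lima:39}
add echo (priority 31) → {india:20, echo:31, mike:34, quebec:36, lima:39}
add oscar (priority 7) → {oscar:7, india:20, echo:31, mike:34, quebec:36, lima:39}
update quebec to priority 13 → {oscar:7, quebec:13, india:20, echo:31, mike:34, lima:39}
print next → oscar; now {quebec:13, india:20, echo:31, mike:34, lima:39}
update mike to priority 1 → {mike:1, quebec:13, india:20, echo:31, lima:39}
add juliet (priority 11) → {mike:1, juliet:11, quebec:13, india:20, echo:31, lima:39}
update mike to priority 14 → {juliet:11, quebec:13, mike:14, india:20, echo:31, lima:39}
print next → juliet; now {quebec:13, mike:14, india:20, echo:31, lima:39}
add november (priority 38) → {quebec:13, mike:14, india:20, echo:31, november:38, lima:39}
print next → quebec; now {mike:14, india:20, echo:31, november:38, lima:39}
update november to priority 30 → {mike:14, india:20, november:30, echo:31, lima:39}
update india to priority 33 → {mike:14, november:30, echo:31, india:33, lima:39}
print next → mike; now {november:30, echo:31, india:33, lima:39}
print next → november; now {echo:31, india:33, lima:39}
print next → echo; now {india:33, lima:39}

golf, sierra, whiskey, oscar, juliet, quebec, mike, november, echo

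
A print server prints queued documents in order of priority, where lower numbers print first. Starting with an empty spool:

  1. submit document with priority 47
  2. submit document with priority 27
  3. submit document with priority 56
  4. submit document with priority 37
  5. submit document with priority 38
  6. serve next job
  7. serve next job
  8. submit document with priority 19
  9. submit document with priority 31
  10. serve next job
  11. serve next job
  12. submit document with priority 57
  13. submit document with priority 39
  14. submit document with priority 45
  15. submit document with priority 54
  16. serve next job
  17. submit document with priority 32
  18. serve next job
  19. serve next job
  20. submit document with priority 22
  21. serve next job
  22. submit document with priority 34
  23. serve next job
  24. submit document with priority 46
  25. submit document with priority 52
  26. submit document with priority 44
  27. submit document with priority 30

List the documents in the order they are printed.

27 → 37 → 19 → 31 → 38 → 32 → 39 → 22 → 34

insert 47 → {47}
insert 27 → {27, 47}
insert 56 → {27, 47, 56}
insert 37 → {27, 37, 47, 56}
insert 38 → {27, 37, 38, 47, 56}
serve next job → 27; now {37, 38, 47, 56}
serve next job → 37; now {38, 47, 56}
insert 19 → {19, 38, 47, 56}
insert 31 → {19, 31, 38, 47, 56}
serve next job → 19; now {31, 38, 47, 56}
serve next job → 31; now {38, 47, 56}
insert 57 → {38, 47, 56, 57}
insert 39 → {38, 39, 47, 56, 57}
insert 45 → {38, 39, 45, 47, 56, 57}
insert 54 → {38, 39, 45, 47, 54, 56, 57}
serve next job → 38; now {39, 45, 47, 54, 56, 57}
insert 32 → {32, 39, 45, 47, 54, 56, 57}
serve next job → 32; now {39, 45, 47, 54, 56, 57}
serve next job → 39; now {45, 47, 54, 56, 57}
insert 22 → {22, 45, 47, 54, 56, 57}
serve next job → 22; now {45, 47, 54, 56, 57}
insert 34 → {34, 45, 47, 54, 56, 57}
serve next job → 34; now {45, 47, 54, 56, 57}
insert 46 → {45, 46, 47, 54, 56, 57}
insert 52 → {45, 46, 47, 52, 54, 56, 57}
insert 44 → {44, 45, 46, 47, 52, 54, 56, 57}
insert 30 → {30, 44, 45, 46, 47, 52, 54, 56, 57}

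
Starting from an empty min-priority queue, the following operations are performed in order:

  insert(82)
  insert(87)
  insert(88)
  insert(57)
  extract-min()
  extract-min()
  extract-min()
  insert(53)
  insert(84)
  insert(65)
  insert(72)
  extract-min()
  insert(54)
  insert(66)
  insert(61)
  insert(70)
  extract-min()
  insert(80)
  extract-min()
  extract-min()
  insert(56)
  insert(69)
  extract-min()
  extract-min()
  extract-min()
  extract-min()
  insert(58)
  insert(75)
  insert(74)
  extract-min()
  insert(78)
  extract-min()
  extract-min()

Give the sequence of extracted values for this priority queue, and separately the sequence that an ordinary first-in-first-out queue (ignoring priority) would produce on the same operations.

priority queue: [57, 82, 87, 53, 54, 61, 65, 56, 66, 69, 70, 58, 72, 74]; FIFO queue: 82 → 87 → 88 → 57 → 53 → 84 → 65 → 72 → 54 → 66 → 61 → 70 → 80 → 56

insert 82 → {82}
insert 87 → {82, 87}
insert 88 → {82, 87, 88}
insert 57 → {57, 82, 87, 88}
extract-min → 57; now {82, 87, 88}
extract-min → 82; now {87, 88}
extract-min → 87; now {88}
insert 53 → {53, 88}
insert 84 → {53, 84, 88}
insert 65 → {53, 65, 84, 88}
insert 72 → {53, 65, 72, 84, 88}
extract-min → 53; now {65, 72, 84, 88}
insert 54 → {54, 65, 72, 84, 88}
insert 66 → {54, 65, 66, 72, 84, 88}
insert 61 → {54, 61, 65, 66, 72, 84, 88}
insert 70 → {54, 61, 65, 66, 70, 72, 84, 88}
extract-min → 54; now {61, 65, 66, 70, 72, 84, 88}
insert 80 → {61, 65, 66, 70, 72, 80, 84, 88}
extract-min → 61; now {65, 66, 70, 72, 80, 84, 88}
extract-min → 65; now {66, 70, 72, 80, 84, 88}
insert 56 → {56, 66, 70, 72, 80, 84, 88}
insert 69 → {56, 66, 69, 70, 72, 80, 84, 88}
extract-min → 56; now {66, 69, 70, 72, 80, 84, 88}
extract-min → 66; now {69, 70, 72, 80, 84, 88}
extract-min → 69; now {70, 72, 80, 84, 88}
extract-min → 70; now {72, 80, 84, 88}
insert 58 → {58, 72, 80, 84, 88}
insert 75 → {58, 72, 75, 80, 84, 88}
insert 74 → {58, 72, 74, 75, 80, 84, 88}
extract-min → 58; now {72, 74, 75, 80, 84, 88}
insert 78 → {72, 74, 75, 78, 80, 84, 88}
extract-min → 72; now {74, 75, 78, 80, 84, 88}
extract-min → 74; now {75, 78, 80, 84, 88}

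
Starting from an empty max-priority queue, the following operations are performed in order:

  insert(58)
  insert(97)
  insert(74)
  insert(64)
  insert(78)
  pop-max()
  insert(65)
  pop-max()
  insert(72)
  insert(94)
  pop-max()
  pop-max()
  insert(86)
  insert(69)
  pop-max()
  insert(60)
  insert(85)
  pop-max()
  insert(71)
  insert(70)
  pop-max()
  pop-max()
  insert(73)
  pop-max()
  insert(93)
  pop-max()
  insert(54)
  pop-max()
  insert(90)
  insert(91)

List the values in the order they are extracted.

insert 58 → {58}
insert 97 → {97, 58}
insert 74 → {97, 74, 58}
insert 64 → {97, 74, 64, 58}
insert 78 → {97, 78, 74, 64, 58}
pop-max → 97; now {78, 74, 64, 58}
insert 65 → {78, 74, 65, 64, 58}
pop-max → 78; now {74, 65, 64, 58}
insert 72 → {74, 72, 65, 64, 58}
insert 94 → {94, 74, 72, 65, 64, 58}
pop-max → 94; now {74, 72, 65, 64, 58}
pop-max → 74; now {72, 65, 64, 58}
insert 86 → {86, 72, 65, 64, 58}
insert 69 → {86, 72, 69, 65, 64, 58}
pop-max → 86; now {72, 69, 65, 64, 58}
insert 60 → {72, 69, 65, 64, 60, 58}
insert 85 → {85, 72, 69, 65, 64, 60, 58}
pop-max → 85; now {72, 69, 65, 64, 60, 58}
insert 71 → {72, 71, 69, 65, 64, 60, 58}
insert 70 → {72, 71, 70, 69, 65, 64, 60, 58}
pop-max → 72; now {71, 70, 69, 65, 64, 60, 58}
pop-max → 71; now {70, 69, 65, 64, 60, 58}
insert 73 → {73, 70, 69, 65, 64, 60, 58}
pop-max → 73; now {70, 69, 65, 64, 60, 58}
insert 93 → {93, 70, 69, 65, 64, 60, 58}
pop-max → 93; now {70, 69, 65, 64, 60, 58}
insert 54 → {70, 69, 65, 64, 60, 58, 54}
pop-max → 70; now {69, 65, 64, 60, 58, 54}
insert 90 → {90, 69, 65, 64, 60, 58, 54}
insert 91 → {91, 90, 69, 65, 64, 60, 58, 54}

97 → 78 → 94 → 74 → 86 → 85 → 72 → 71 → 73 → 93 → 70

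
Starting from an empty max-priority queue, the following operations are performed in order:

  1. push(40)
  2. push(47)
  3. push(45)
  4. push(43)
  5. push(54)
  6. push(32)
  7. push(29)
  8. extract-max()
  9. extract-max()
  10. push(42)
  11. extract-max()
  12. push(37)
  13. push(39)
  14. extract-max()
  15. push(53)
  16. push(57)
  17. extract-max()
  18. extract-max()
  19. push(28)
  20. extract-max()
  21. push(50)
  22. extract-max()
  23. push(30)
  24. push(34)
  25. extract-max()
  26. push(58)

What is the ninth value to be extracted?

insert 40 → {40}
insert 47 → {47, 40}
insert 45 → {47, 45, 40}
insert 43 → {47, 45, 43, 40}
insert 54 → {54, 47, 45, 43, 40}
insert 32 → {54, 47, 45, 43, 40, 32}
insert 29 → {54, 47, 45, 43, 40, 32, 29}
extract-max → 54; now {47, 45, 43, 40, 32, 29}
extract-max → 47; now {45, 43, 40, 32, 29}
insert 42 → {45, 43, 42, 40, 32, 29}
extract-max → 45; now {43, 42, 40, 32, 29}
insert 37 → {43, 42, 40, 37, 32, 29}
insert 39 → {43, 42, 40, 39, 37, 32, 29}
extract-max → 43; now {42, 40, 39, 37, 32, 29}
insert 53 → {53, 42, 40, 39, 37, 32, 29}
insert 57 → {57, 53, 42, 40, 39, 37, 32, 29}
extract-max → 57; now {53, 42, 40, 39, 37, 32, 29}
extract-max → 53; now {42, 40, 39, 37, 32, 29}
insert 28 → {42, 40, 39, 37, 32, 29, 28}
extract-max → 42; now {40, 39, 37, 32, 29, 28}
insert 50 → {50, 40, 39, 37, 32, 29, 28}
extract-max → 50; now {40, 39, 37, 32, 29, 28}
insert 30 → {40, 39, 37, 32, 30, 29, 28}
insert 34 → {40, 39, 37, 34, 32, 30, 29, 28}
extract-max → 40; now {39, 37, 34, 32, 30, 29, 28}
insert 58 → {58, 39, 37, 34, 32, 30, 29, 28}

40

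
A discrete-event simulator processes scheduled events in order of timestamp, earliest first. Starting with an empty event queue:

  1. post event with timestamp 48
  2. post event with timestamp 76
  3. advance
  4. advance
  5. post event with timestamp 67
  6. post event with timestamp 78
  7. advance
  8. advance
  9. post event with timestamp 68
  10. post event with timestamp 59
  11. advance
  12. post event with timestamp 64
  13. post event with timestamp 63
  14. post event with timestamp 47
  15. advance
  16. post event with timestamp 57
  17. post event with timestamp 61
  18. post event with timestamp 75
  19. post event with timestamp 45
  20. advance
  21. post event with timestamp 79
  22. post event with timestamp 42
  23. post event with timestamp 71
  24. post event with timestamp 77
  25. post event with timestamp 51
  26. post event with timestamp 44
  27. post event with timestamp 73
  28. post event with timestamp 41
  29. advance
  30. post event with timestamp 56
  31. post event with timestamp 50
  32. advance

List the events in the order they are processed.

insert 48 → {48}
insert 76 → {48, 76}
advance → 48; now {76}
advance → 76; now {}
insert 67 → {67}
insert 78 → {67, 78}
advance → 67; now {78}
advance → 78; now {}
insert 68 → {68}
insert 59 → {59, 68}
advance → 59; now {68}
insert 64 → {64, 68}
insert 63 → {63, 64, 68}
insert 47 → {47, 63, 64, 68}
advance → 47; now {63, 64, 68}
insert 57 → {57, 63, 64, 68}
insert 61 → {57, 61, 63, 64, 68}
insert 75 → {57, 61, 63, 64, 68, 75}
insert 45 → {45, 57, 61, 63, 64, 68, 75}
advance → 45; now {57, 61, 63, 64, 68, 75}
insert 79 → {57, 61, 63, 64, 68, 75, 79}
insert 42 → {42, 57, 61, 63, 64, 68, 75, 79}
insert 71 → {42, 57, 61, 63, 64, 68, 71, 75, 79}
insert 77 → {42, 57, 61, 63, 64, 68, 71, 75, 77, 79}
insert 51 → {42, 51, 57, 61, 63, 64, 68, 71, 75, 77, 79}
insert 44 → {42, 44, 51, 57, 61, 63, 64, 68, 71, 75, 77, 79}
insert 73 → {42, 44, 51, 57, 61, 63, 64, 68, 71, 73, 75, 77, 79}
insert 41 → {41, 42, 44, 51, 57, 61, 63, 64, 68, 71, 73, 75, 77, 79}
advance → 41; now {42, 44, 51, 57, 61, 63, 64, 68, 71, 73, 75, 77, 79}
insert 56 → {42, 44, 51, 56, 57, 61, 63, 64, 68, 71, 73, 75, 77, 79}
insert 50 → {42, 44, 50, 51, 56, 57, 61, 63, 64, 68, 71, 73, 75, 77, 79}
advance → 42; now {44, 50, 51, 56, 57, 61, 63, 64, 68, 71, 73, 75, 77, 79}

48, 76, 67, 78, 59, 47, 45, 41, 42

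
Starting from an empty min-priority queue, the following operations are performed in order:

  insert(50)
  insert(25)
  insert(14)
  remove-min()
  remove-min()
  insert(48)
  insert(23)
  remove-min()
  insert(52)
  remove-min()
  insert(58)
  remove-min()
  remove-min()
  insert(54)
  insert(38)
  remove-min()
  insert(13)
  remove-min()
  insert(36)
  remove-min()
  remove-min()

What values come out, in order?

14, 25, 23, 48, 50, 52, 38, 13, 36, 54

insert 50 → {50}
insert 25 → {25, 50}
insert 14 → {14, 25, 50}
remove-min → 14; now {25, 50}
remove-min → 25; now {50}
insert 48 → {48, 50}
insert 23 → {23, 48, 50}
remove-min → 23; now {48, 50}
insert 52 → {48, 50, 52}
remove-min → 48; now {50, 52}
insert 58 → {50, 52, 58}
remove-min → 50; now {52, 58}
remove-min → 52; now {58}
insert 54 → {54, 58}
insert 38 → {38, 54, 58}
remove-min → 38; now {54, 58}
insert 13 → {13, 54, 58}
remove-min → 13; now {54, 58}
insert 36 → {36, 54, 58}
remove-min → 36; now {54, 58}
remove-min → 54; now {58}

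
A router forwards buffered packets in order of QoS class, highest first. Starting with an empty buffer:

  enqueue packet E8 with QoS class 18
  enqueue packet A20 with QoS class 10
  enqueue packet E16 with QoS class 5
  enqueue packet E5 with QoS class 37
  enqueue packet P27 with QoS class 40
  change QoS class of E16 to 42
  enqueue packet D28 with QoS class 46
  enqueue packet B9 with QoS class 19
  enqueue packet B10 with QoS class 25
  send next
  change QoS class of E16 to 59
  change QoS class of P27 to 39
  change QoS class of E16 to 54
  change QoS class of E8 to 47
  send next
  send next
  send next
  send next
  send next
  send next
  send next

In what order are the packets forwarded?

add E8 (QoS class 18) → {E8:18}
add A20 (QoS class 10) → {E8:18, A20:10}
add E16 (QoS class 5) → {E8:18, A20:10, E16:5}
add E5 (QoS class 37) → {E5:37, E8:18, A20:10, E16:5}
add P27 (QoS class 40) → {P27:40, E5:37, E8:18, A20:10, E16:5}
update E16 to QoS class 42 → {E16:42, P27:40, E5:37, E8:18, A20:10}
add D28 (QoS class 46) → {D28:46, E16:42, P27:40, E5:37, E8:18, A20:10}
add B9 (QoS class 19) → {D28:46, E16:42, P27:40, E5:37, B9:19, E8:18, A20:10}
add B10 (QoS class 25) → {D28:46, E16:42, P27:40, E5:37, B10:25, B9:19, E8:18, A20:10}
send next → D28; now {E16:42, P27:40, E5:37, B10:25, B9:19, E8:18, A20:10}
update E16 to QoS class 59 → {E16:59, P27:40, E5:37, B10:25, B9:19, E8:18, A20:10}
update P27 to QoS class 39 → {E16:59, P27:39, E5:37, B10:25, B9:19, E8:18, A20:10}
update E16 to QoS class 54 → {E16:54, P27:39, E5:37, B10:25, B9:19, E8:18, A20:10}
update E8 to QoS class 47 → {E16:54, E8:47, P27:39, E5:37, B10:25, B9:19, A20:10}
send next → E16; now {E8:47, P27:39, E5:37, B10:25, B9:19, A20:10}
send next → E8; now {P27:39, E5:37, B10:25, B9:19, A20:10}
send next → P27; now {E5:37, B10:25, B9:19, A20:10}
send next → E5; now {B10:25, B9:19, A20:10}
send next → B10; now {B9:19, A20:10}
send next → B9; now {A20:10}
send next → A20; now {}

D28, E16, E8, P27, E5, B10, B9, A20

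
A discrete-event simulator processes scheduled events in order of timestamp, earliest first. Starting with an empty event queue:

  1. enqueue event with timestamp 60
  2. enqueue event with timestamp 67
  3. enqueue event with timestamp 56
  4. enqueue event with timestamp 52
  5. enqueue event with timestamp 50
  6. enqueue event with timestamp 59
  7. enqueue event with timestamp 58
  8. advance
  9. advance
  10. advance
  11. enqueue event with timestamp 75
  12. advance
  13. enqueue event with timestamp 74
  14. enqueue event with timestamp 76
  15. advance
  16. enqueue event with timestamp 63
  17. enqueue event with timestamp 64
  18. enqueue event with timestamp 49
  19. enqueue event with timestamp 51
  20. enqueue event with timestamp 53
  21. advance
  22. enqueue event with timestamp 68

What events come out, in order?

[50, 52, 56, 58, 59, 49]

insert 60 → {60}
insert 67 → {60, 67}
insert 56 → {56, 60, 67}
insert 52 → {52, 56, 60, 67}
insert 50 → {50, 52, 56, 60, 67}
insert 59 → {50, 52, 56, 59, 60, 67}
insert 58 → {50, 52, 56, 58, 59, 60, 67}
advance → 50; now {52, 56, 58, 59, 60, 67}
advance → 52; now {56, 58, 59, 60, 67}
advance → 56; now {58, 59, 60, 67}
insert 75 → {58, 59, 60, 67, 75}
advance → 58; now {59, 60, 67, 75}
insert 74 → {59, 60, 67, 74, 75}
insert 76 → {59, 60, 67, 74, 75, 76}
advance → 59; now {60, 67, 74, 75, 76}
insert 63 → {60, 63, 67, 74, 75, 76}
insert 64 → {60, 63, 64, 67, 74, 75, 76}
insert 49 → {49, 60, 63, 64, 67, 74, 75, 76}
insert 51 → {49, 51, 60, 63, 64, 67, 74, 75, 76}
insert 53 → {49, 51, 53, 60, 63, 64, 67, 74, 75, 76}
advance → 49; now {51, 53, 60, 63, 64, 67, 74, 75, 76}
insert 68 → {51, 53, 60, 63, 64, 67, 68, 74, 75, 76}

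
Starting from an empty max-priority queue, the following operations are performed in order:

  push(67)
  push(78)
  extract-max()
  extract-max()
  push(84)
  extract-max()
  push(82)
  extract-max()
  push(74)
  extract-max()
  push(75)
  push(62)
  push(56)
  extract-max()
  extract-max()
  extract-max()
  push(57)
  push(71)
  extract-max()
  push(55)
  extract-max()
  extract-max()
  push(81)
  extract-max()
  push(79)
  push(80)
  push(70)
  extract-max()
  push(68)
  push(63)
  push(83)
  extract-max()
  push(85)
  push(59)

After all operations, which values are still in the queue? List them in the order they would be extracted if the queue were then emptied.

insert 67 → {67}
insert 78 → {78, 67}
extract-max → 78; now {67}
extract-max → 67; now {}
insert 84 → {84}
extract-max → 84; now {}
insert 82 → {82}
extract-max → 82; now {}
insert 74 → {74}
extract-max → 74; now {}
insert 75 → {75}
insert 62 → {75, 62}
insert 56 → {75, 62, 56}
extract-max → 75; now {62, 56}
extract-max → 62; now {56}
extract-max → 56; now {}
insert 57 → {57}
insert 71 → {71, 57}
extract-max → 71; now {57}
insert 55 → {57, 55}
extract-max → 57; now {55}
extract-max → 55; now {}
insert 81 → {81}
extract-max → 81; now {}
insert 79 → {79}
insert 80 → {80, 79}
insert 70 → {80, 79, 70}
extract-max → 80; now {79, 70}
insert 68 → {79, 70, 68}
insert 63 → {79, 70, 68, 63}
insert 83 → {83, 79, 70, 68, 63}
extract-max → 83; now {79, 70, 68, 63}
insert 85 → {85, 79, 70, 68, 63}
insert 59 → {85, 79, 70, 68, 63, 59}

85, 79, 70, 68, 63, 59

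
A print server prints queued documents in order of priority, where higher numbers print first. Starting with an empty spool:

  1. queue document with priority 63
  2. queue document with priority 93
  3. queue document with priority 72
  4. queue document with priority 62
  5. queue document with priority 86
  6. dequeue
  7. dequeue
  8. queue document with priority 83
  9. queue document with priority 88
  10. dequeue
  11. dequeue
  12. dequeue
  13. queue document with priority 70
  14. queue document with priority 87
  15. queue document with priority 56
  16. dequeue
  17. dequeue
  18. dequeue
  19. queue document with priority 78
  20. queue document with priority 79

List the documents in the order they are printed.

93 → 86 → 88 → 83 → 72 → 87 → 70 → 63

insert 63 → {63}
insert 93 → {93, 63}
insert 72 → {93, 72, 63}
insert 62 → {93, 72, 63, 62}
insert 86 → {93, 86, 72, 63, 62}
dequeue → 93; now {86, 72, 63, 62}
dequeue → 86; now {72, 63, 62}
insert 83 → {83, 72, 63, 62}
insert 88 → {88, 83, 72, 63, 62}
dequeue → 88; now {83, 72, 63, 62}
dequeue → 83; now {72, 63, 62}
dequeue → 72; now {63, 62}
insert 70 → {70, 63, 62}
insert 87 → {87, 70, 63, 62}
insert 56 → {87, 70, 63, 62, 56}
dequeue → 87; now {70, 63, 62, 56}
dequeue → 70; now {63, 62, 56}
dequeue → 63; now {62, 56}
insert 78 → {78, 62, 56}
insert 79 → {79, 78, 62, 56}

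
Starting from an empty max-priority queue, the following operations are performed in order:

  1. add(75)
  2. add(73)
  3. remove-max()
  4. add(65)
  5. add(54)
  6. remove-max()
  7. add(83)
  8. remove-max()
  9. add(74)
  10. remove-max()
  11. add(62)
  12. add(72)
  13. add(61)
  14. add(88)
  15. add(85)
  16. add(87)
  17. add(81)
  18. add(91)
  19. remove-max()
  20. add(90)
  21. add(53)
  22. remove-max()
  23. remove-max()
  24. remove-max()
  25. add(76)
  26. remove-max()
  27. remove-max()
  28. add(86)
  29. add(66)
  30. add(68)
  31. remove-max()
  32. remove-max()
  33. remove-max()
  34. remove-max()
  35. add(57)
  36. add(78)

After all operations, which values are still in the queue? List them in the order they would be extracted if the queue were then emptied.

78, 66, 65, 62, 61, 57, 54, 53

insert 75 → {75}
insert 73 → {75, 73}
remove-max → 75; now {73}
insert 65 → {73, 65}
insert 54 → {73, 65, 54}
remove-max → 73; now {65, 54}
insert 83 → {83, 65, 54}
remove-max → 83; now {65, 54}
insert 74 → {74, 65, 54}
remove-max → 74; now {65, 54}
insert 62 → {65, 62, 54}
insert 72 → {72, 65, 62, 54}
insert 61 → {72, 65, 62, 61, 54}
insert 88 → {88, 72, 65, 62, 61, 54}
insert 85 → {88, 85, 72, 65, 62, 61, 54}
insert 87 → {88, 87, 85, 72, 65, 62, 61, 54}
insert 81 → {88, 87, 85, 81, 72, 65, 62, 61, 54}
insert 91 → {91, 88, 87, 85, 81, 72, 65, 62, 61, 54}
remove-max → 91; now {88, 87, 85, 81, 72, 65, 62, 61, 54}
insert 90 → {90, 88, 87, 85, 81, 72, 65, 62, 61, 54}
insert 53 → {90, 88, 87, 85, 81, 72, 65, 62, 61, 54, 53}
remove-max → 90; now {88, 87, 85, 81, 72, 65, 62, 61, 54, 53}
remove-max → 88; now {87, 85, 81, 72, 65, 62, 61, 54, 53}
remove-max → 87; now {85, 81, 72, 65, 62, 61, 54, 53}
insert 76 → {85, 81, 76, 72, 65, 62, 61, 54, 53}
remove-max → 85; now {81, 76, 72, 65, 62, 61, 54, 53}
remove-max → 81; now {76, 72, 65, 62, 61, 54, 53}
insert 86 → {86, 76, 72, 65, 62, 61, 54, 53}
insert 66 → {86, 76, 72, 66, 65, 62, 61, 54, 53}
insert 68 → {86, 76, 72, 68, 66, 65, 62, 61, 54, 53}
remove-max → 86; now {76, 72, 68, 66, 65, 62, 61, 54, 53}
remove-max → 76; now {72, 68, 66, 65, 62, 61, 54, 53}
remove-max → 72; now {68, 66, 65, 62, 61, 54, 53}
remove-max → 68; now {66, 65, 62, 61, 54, 53}
insert 57 → {66, 65, 62, 61, 57, 54, 53}
insert 78 → {78, 66, 65, 62, 61, 57, 54, 53}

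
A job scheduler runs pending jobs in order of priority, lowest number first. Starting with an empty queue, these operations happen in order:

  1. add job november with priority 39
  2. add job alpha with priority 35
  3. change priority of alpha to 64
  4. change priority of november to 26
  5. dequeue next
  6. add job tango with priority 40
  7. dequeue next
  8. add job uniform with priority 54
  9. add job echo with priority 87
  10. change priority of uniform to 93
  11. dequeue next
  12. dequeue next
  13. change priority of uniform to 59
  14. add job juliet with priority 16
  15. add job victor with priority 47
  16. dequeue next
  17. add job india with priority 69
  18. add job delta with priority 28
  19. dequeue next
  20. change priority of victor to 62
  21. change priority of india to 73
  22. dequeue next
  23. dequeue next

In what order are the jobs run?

november, tango, alpha, echo, juliet, delta, uniform, victor

add november (priority 39) → {november:39}
add alpha (priority 35) → {alpha:35, november:39}
update alpha to priority 64 → {november:39, alpha:64}
update november to priority 26 → {november:26, alpha:64}
dequeue next → november; now {alpha:64}
add tango (priority 40) → {tango:40, alpha:64}
dequeue next → tango; now {alpha:64}
add uniform (priority 54) → {uniform:54, alpha:64}
add echo (priority 87) → {uniform:54, alpha:64, echo:87}
update uniform to priority 93 → {alpha:64, echo:87, uniform:93}
dequeue next → alpha; now {echo:87, uniform:93}
dequeue next → echo; now {uniform:93}
update uniform to priority 59 → {uniform:59}
add juliet (priority 16) → {juliet:16, uniform:59}
add victor (priority 47) → {juliet:16, victor:47, uniform:59}
dequeue next → juliet; now {victor:47, uniform:59}
add india (priority 69) → {victor:47, uniform:59, india:69}
add delta (priority 28) → {delta:28, victor:47, uniform:59, india:69}
dequeue next → delta; now {victor:47, uniform:59, india:69}
update victor to priority 62 → {uniform:59, victor:62, india:69}
update india to priority 73 → {uniform:59, victor:62, india:73}
dequeue next → uniform; now {victor:62, india:73}
dequeue next → victor; now {india:73}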